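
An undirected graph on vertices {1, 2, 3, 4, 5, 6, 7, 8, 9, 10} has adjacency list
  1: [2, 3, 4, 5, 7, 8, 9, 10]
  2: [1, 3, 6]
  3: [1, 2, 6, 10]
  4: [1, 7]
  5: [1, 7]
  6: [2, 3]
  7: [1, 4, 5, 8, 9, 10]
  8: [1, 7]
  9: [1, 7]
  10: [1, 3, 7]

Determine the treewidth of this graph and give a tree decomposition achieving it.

The largest bag has 3 vertices, giving width 2; this decomposition certifies tw(G) ≤ 2. For the lower bound, the 3 vertices {1, 2, 3} are pairwise adjacent, and any tree decomposition puts a clique entirely inside one bag — forcing width ≥ 2. Hence tw(G) = 2 exactly.

Treewidth 2.
One optimal decomposition is:
Bags: B1 = {1, 7, 10}  B2 = {1, 4, 7}  B3 = {1, 7, 8}  B4 = {1, 3, 10}  B5 = {1, 5, 7}  B6 = {1, 7, 9}  B7 = {1, 2, 3}  B8 = {2, 3, 6}
Tree: B1–B2, B2–B3, B1–B4, B1–B5, B3–B6, B4–B7, B7–B8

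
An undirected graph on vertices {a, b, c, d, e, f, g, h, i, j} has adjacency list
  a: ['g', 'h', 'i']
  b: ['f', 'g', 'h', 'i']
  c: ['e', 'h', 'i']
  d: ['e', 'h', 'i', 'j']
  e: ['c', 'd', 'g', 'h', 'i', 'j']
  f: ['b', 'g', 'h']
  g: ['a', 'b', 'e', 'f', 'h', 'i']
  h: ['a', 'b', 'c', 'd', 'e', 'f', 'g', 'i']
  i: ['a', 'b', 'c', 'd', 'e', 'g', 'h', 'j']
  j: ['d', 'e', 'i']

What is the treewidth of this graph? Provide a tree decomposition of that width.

The largest bag has 4 vertices, giving width 3; this decomposition certifies tw(G) ≤ 3. On the other hand G contains the 4-clique {d, e, i, j}. A clique must lie in a single bag of any decomposition, so no decomposition can have width below 3. The upper and lower bounds meet at 3, so that is the treewidth.

Treewidth 3.
Bags: B1 = {b, f, g, h}  B2 = {b, g, h, i}  B3 = {e, g, h, i}  B4 = {d, e, h, i}  B5 = {a, g, h, i}  B6 = {d, e, i, j}  B7 = {c, e, h, i}
Tree: B1–B2, B2–B3, B3–B4, B3–B5, B4–B6, B4–B7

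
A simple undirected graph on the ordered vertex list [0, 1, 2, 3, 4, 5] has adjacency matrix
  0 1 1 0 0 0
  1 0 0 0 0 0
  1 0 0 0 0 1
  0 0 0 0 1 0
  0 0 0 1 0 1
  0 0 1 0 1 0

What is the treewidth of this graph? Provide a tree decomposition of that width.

The largest bag has 2 vertices, giving width 1; this decomposition certifies tw(G) ≤ 1. G has an edge, so its treewidth is at least 1. The upper and lower bounds meet at 1, so that is the treewidth.

Treewidth 1.
One optimal decomposition is:
Bags: B1 = {3, 4}  B2 = {4, 5}  B3 = {2, 5}  B4 = {0, 2}  B5 = {0, 1}
Tree: B1–B2, B2–B3, B3–B4, B4–B5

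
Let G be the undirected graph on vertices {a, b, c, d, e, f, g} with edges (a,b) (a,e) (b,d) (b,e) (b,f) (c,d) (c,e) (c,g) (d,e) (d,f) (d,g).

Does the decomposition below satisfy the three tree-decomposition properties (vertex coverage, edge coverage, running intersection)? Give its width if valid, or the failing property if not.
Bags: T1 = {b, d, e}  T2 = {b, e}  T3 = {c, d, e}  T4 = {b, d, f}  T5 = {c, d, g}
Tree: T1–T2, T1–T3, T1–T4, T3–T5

No — vertex a appears in no bag.

A tree decomposition must satisfy three properties: every vertex lies in some bag; for every edge, both endpoints lie together in some bag; and for every vertex, the bags containing it form a connected subtree. Here vertex a appears in no bag, so the decomposition is invalid.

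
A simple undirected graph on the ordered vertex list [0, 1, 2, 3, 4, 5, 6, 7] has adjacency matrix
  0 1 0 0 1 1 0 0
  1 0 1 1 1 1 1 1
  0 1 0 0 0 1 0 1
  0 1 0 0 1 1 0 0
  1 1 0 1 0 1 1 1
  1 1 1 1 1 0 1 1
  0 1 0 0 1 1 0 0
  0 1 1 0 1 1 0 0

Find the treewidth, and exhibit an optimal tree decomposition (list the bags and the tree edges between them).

Every bag has size at most 4, so the width is 4 − 1 = 3 and tw(G) ≤ 3. Conversely, {1, 2, 5, 7} is a clique of size 4, and the vertices of any clique must share a bag in every tree decomposition; so some bag has ≥ 4 vertices and tw(G) ≥ 3. Hence tw(G) = 3 exactly.

Treewidth 3.
Bags: B1 = {1, 4, 5, 7}  B2 = {1, 2, 5, 7}  B3 = {1, 4, 5, 6}  B4 = {0, 1, 4, 5}  B5 = {1, 3, 4, 5}
Tree: B1–B2, B1–B3, B1–B4, B3–B5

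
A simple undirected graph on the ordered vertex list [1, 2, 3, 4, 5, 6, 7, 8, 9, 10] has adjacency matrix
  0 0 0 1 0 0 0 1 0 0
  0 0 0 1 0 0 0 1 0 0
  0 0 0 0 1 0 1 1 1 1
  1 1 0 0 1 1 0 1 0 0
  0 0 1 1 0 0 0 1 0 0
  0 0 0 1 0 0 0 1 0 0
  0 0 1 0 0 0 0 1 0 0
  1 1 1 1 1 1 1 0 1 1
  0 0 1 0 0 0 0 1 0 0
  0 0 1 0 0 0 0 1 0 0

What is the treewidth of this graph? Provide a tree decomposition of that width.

Every bag has size at most 3, so the width is 3 − 1 = 2 and tw(G) ≤ 2. Conversely, {1, 4, 8} is a clique of size 3, and the vertices of any clique must share a bag in every tree decomposition; so some bag has ≥ 3 vertices and tw(G) ≥ 2. Hence tw(G) = 2 exactly.

Treewidth 2.
Bags: B1 = {3, 5, 8}  B2 = {3, 8, 10}  B3 = {4, 5, 8}  B4 = {3, 7, 8}  B5 = {3, 8, 9}  B6 = {4, 6, 8}  B7 = {2, 4, 8}  B8 = {1, 4, 8}
Tree: B1–B2, B1–B3, B2–B4, B4–B5, B3–B6, B6–B7, B6–B8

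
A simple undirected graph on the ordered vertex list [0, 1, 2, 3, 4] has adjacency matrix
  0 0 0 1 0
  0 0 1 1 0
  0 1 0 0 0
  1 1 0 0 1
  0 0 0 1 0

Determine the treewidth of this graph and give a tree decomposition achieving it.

Treewidth 1.
One optimal decomposition is:
Bags: B1 = {3, 4}  B2 = {1, 3}  B3 = {0, 3}  B4 = {1, 2}
Tree: B1–B2, B1–B3, B2–B4

Every bag has size at most 2, so the width is 2 − 1 = 1 and tw(G) ≤ 1. G has an edge, so its treewidth is at least 1. Hence tw(G) = 1 exactly.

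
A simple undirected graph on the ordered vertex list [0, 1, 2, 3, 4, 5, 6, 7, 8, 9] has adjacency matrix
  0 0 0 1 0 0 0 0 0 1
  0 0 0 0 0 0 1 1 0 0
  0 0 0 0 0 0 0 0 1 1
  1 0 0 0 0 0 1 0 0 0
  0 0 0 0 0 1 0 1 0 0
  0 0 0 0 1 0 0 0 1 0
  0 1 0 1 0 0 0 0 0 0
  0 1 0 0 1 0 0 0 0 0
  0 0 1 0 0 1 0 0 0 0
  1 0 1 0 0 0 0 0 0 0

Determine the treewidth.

A width-2 tree decomposition is:
Bags: B1 = {0, 2, 9}  B2 = {0, 2, 8}  B3 = {0, 5, 8}  B4 = {0, 4, 5}  B5 = {0, 4, 7}  B6 = {0, 1, 7}  B7 = {0, 1, 6}  B8 = {0, 3, 6}
Tree: B1–B2, B2–B3, B3–B4, B4–B5, B5–B6, B6–B7, B7–B8
Every bag has size at most 3, so the width is 3 − 1 = 2 and tw(G) ≤ 2. The edges 0–9–2–8–5–4–7–1–6–3–0 form a cycle, so G is not a tree and its treewidth is at least 2. The upper and lower bounds meet at 2, so that is the treewidth.

2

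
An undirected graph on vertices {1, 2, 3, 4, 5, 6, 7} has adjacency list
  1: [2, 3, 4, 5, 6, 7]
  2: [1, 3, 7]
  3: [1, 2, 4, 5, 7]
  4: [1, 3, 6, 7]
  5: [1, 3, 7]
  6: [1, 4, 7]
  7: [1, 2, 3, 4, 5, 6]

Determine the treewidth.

A width-3 tree decomposition is:
Bags: B1 = {1, 3, 4, 7}  B2 = {1, 3, 5, 7}  B3 = {1, 4, 6, 7}  B4 = {1, 2, 3, 7}
Tree: B1–B2, B1–B3, B1–B4
Every bag has size at most 4, so the width is 4 − 1 = 3 and tw(G) ≤ 3. On the other hand G contains the 4-clique {1, 2, 3, 7}. A clique must lie in a single bag of any decomposition, so no decomposition can have width below 3. Hence tw(G) = 3 exactly.

3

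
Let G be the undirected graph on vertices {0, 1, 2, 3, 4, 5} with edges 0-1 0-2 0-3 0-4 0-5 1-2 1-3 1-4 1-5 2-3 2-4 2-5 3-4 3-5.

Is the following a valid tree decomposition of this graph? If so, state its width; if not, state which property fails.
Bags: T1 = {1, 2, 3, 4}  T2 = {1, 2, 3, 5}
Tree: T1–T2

No — vertex 0 appears in no bag.

A tree decomposition must satisfy three properties: every vertex lies in some bag; for every edge, both endpoints lie together in some bag; and for every vertex, the bags containing it form a connected subtree. Here vertex 0 appears in no bag, so the decomposition is invalid.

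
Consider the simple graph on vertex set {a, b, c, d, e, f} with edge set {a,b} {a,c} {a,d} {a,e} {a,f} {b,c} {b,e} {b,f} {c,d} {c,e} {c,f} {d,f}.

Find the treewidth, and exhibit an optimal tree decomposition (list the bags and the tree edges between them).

The largest bag has 4 vertices, giving width 3; this decomposition certifies tw(G) ≤ 3. Conversely, {a, b, c, e} is a clique of size 4, and the vertices of any clique must share a bag in every tree decomposition; so some bag has ≥ 4 vertices and tw(G) ≥ 3. Hence tw(G) = 3 exactly.

Treewidth 3.
One optimal decomposition is:
Bags: B1 = {a, b, c, e}  B2 = {a, b, c, f}  B3 = {a, c, d, f}
Tree: B1–B2, B2–B3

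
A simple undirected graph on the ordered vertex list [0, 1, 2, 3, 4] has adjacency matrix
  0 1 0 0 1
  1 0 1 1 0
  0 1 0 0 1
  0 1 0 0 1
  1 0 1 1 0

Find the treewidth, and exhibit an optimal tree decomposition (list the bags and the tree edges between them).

Each bag holds 3 vertices, so the decomposition has width 2, which upper-bounds the treewidth. The edges 1–2–4–0–1 form a cycle, so G is not a tree and its treewidth is at least 2. Hence tw(G) = 2 exactly.

Treewidth 2.
One optimal decomposition is:
Bags: B1 = {1, 2, 4}  B2 = {0, 1, 4}  B3 = {1, 3, 4}
Tree: B1–B2, B2–B3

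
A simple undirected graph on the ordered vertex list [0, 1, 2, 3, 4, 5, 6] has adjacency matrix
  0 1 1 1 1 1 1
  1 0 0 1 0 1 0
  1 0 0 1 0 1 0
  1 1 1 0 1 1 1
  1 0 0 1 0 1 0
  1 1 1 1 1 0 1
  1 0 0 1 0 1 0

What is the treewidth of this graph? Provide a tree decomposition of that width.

Each bag holds 4 vertices, so the decomposition has width 3, which upper-bounds the treewidth. For the lower bound, the 4 vertices {0, 1, 3, 5} are pairwise adjacent, and any tree decomposition puts a clique entirely inside one bag — forcing width ≥ 3. Hence tw(G) = 3 exactly.

Treewidth 3.
One optimal decomposition is:
Bags: B1 = {0, 3, 4, 5}  B2 = {0, 1, 3, 5}  B3 = {0, 2, 3, 5}  B4 = {0, 3, 5, 6}
Tree: B1–B2, B1–B3, B3–B4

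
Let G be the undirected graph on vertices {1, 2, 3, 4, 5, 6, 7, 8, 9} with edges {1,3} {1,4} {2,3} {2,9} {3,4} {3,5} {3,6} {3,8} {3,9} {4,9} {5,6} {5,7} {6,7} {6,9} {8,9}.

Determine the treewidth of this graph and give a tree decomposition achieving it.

Each bag holds 3 vertices, so the decomposition has width 2, which upper-bounds the treewidth. For the lower bound, the 3 vertices {1, 3, 4} are pairwise adjacent, and any tree decomposition puts a clique entirely inside one bag — forcing width ≥ 2. Therefore the treewidth is 2.

Treewidth 2.
One such decomposition:
Bags: B1 = {3, 4, 9}  B2 = {3, 6, 9}  B3 = {3, 5, 6}  B4 = {5, 6, 7}  B5 = {3, 8, 9}  B6 = {1, 3, 4}  B7 = {2, 3, 9}
Tree: B1–B2, B2–B3, B3–B4, B2–B5, B1–B6, B5–B7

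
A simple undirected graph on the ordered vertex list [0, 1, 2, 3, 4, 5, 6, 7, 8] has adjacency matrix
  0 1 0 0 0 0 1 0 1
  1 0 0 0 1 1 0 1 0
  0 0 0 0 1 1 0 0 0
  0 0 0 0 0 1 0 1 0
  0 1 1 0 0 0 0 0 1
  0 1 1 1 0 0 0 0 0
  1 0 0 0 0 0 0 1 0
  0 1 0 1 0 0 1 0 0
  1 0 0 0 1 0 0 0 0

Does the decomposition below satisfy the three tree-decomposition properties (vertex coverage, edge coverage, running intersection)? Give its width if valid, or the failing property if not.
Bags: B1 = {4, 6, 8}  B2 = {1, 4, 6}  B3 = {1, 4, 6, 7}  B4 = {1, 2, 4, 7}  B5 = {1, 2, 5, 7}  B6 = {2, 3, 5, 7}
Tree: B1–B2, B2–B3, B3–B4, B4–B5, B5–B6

A tree decomposition must satisfy three properties: every vertex lies in some bag; for every edge, both endpoints lie together in some bag; and for every vertex, the bags containing it form a connected subtree. Here vertex 0 appears in no bag, so the decomposition is invalid.

No — vertex 0 appears in no bag.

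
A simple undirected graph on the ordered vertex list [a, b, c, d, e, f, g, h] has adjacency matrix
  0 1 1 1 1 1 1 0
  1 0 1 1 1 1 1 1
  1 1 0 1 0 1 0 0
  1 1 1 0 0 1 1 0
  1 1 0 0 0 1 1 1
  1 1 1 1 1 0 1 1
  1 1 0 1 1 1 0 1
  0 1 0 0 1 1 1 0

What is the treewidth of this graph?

4

A width-4 tree decomposition is:
Bags: B1 = {a, b, d, f, g}  B2 = {a, b, e, f, g}  B3 = {a, b, c, d, f}  B4 = {b, e, f, g, h}
Tree: B1–B2, B1–B3, B2–B4
The largest bag has 5 vertices, giving width 4; this decomposition certifies tw(G) ≤ 4. Conversely, {b, e, f, g, h} is a clique of size 5, and the vertices of any clique must share a bag in every tree decomposition; so some bag has ≥ 5 vertices and tw(G) ≥ 4. Hence tw(G) = 4 exactly.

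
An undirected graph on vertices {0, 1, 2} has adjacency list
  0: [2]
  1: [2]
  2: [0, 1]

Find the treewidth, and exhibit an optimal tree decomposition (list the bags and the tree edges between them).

The largest bag has 2 vertices, giving width 1; this decomposition certifies tw(G) ≤ 1. G has an edge, so its treewidth is at least 1. Hence tw(G) = 1 exactly.

Treewidth 1.
Bags: B1 = {0, 2}  B2 = {1, 2}
Tree: B1–B2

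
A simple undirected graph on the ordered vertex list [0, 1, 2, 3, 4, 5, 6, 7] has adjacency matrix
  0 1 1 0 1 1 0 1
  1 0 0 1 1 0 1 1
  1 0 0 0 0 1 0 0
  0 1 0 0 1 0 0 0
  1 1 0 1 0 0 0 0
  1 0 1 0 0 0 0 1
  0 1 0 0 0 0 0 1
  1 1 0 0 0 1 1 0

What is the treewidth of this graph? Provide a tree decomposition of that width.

Each bag holds 3 vertices, so the decomposition has width 2, which upper-bounds the treewidth. On the other hand G contains the 3-clique {0, 1, 4}. A clique must lie in a single bag of any decomposition, so no decomposition can have width below 2. Combining the bounds, tw(G) = 2.

Treewidth 2.
Bags: B1 = {0, 1, 7}  B2 = {0, 1, 4}  B3 = {0, 5, 7}  B4 = {1, 6, 7}  B5 = {1, 3, 4}  B6 = {0, 2, 5}
Tree: B1–B2, B1–B3, B1–B4, B2–B5, B3–B6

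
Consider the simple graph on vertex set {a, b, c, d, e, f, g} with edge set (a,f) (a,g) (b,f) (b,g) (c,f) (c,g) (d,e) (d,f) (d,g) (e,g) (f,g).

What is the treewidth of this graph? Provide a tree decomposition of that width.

Every bag has size at most 3, so the width is 3 − 1 = 2 and tw(G) ≤ 2. Conversely, {d, e, g} is a clique of size 3, and the vertices of any clique must share a bag in every tree decomposition; so some bag has ≥ 3 vertices and tw(G) ≥ 2. Therefore the treewidth is 2.

Treewidth 2.
One optimal decomposition is:
Bags: B1 = {c, f, g}  B2 = {d, f, g}  B3 = {a, f, g}  B4 = {d, e, g}  B5 = {b, f, g}
Tree: B1–B2, B1–B3, B2–B4, B2–B5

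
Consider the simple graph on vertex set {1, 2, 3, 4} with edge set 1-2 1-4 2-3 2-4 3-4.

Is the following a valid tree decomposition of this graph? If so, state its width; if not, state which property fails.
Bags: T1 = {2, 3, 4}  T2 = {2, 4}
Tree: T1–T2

No — vertex 1 appears in no bag.

A tree decomposition must satisfy three properties: every vertex lies in some bag; for every edge, both endpoints lie together in some bag; and for every vertex, the bags containing it form a connected subtree. Here vertex 1 appears in no bag, so the decomposition is invalid.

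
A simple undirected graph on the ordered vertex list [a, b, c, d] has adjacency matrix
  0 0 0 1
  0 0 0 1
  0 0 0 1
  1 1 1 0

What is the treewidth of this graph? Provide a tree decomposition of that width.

Treewidth 1.
Bags: B1 = {c, d}  B2 = {b, d}  B3 = {a, d}
Tree: B1–B2, B1–B3

Each bag holds 2 vertices, so the decomposition has width 1, which upper-bounds the treewidth. Since G has at least one edge (e.g. c–d), it is not an edgeless graph, so tw(G) ≥ 1. The upper and lower bounds meet at 1, so that is the treewidth.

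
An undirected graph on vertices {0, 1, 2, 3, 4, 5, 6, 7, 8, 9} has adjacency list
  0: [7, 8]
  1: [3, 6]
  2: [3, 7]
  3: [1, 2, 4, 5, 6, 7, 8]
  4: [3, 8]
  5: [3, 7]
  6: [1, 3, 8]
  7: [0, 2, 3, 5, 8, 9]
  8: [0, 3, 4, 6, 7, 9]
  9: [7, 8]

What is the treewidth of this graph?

A width-2 tree decomposition is:
Bags: B1 = {3, 7, 8}  B2 = {3, 6, 8}  B3 = {3, 4, 8}  B4 = {2, 3, 7}  B5 = {3, 5, 7}  B6 = {1, 3, 6}  B7 = {0, 7, 8}  B8 = {7, 8, 9}
Tree: B1–B2, B2–B3, B1–B4, B1–B5, B2–B6, B1–B7, B7–B8
Every bag has size at most 3, so the width is 3 − 1 = 2 and tw(G) ≤ 2. On the other hand G contains the 3-clique {0, 7, 8}. A clique must lie in a single bag of any decomposition, so no decomposition can have width below 2. The upper and lower bounds meet at 2, so that is the treewidth.

2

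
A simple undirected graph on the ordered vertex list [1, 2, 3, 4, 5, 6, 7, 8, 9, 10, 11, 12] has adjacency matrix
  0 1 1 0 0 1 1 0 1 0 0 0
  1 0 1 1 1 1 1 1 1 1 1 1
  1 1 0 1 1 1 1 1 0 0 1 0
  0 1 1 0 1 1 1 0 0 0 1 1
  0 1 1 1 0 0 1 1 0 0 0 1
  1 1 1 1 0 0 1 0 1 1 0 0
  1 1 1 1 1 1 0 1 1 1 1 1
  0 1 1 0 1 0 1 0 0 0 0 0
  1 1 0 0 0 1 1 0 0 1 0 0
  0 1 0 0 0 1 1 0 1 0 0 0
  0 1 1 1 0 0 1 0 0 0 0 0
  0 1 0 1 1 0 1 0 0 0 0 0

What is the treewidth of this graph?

A width-4 tree decomposition is:
Bags: B1 = {2, 3, 4, 6, 7}  B2 = {1, 2, 3, 6, 7}  B3 = {2, 3, 4, 5, 7}  B4 = {2, 3, 5, 7, 8}  B5 = {2, 4, 5, 7, 12}  B6 = {2, 3, 4, 7, 11}  B7 = {1, 2, 6, 7, 9}  B8 = {2, 6, 7, 9, 10}
Tree: B1–B2, B1–B3, B3–B4, B3–B5, B1–B6, B2–B7, B7–B8
The largest bag has 5 vertices, giving width 4; this decomposition certifies tw(G) ≤ 4. For the lower bound, the 5 vertices {1, 2, 6, 7, 9} are pairwise adjacent, and any tree decomposition puts a clique entirely inside one bag — forcing width ≥ 4. Therefore the treewidth is 4.

4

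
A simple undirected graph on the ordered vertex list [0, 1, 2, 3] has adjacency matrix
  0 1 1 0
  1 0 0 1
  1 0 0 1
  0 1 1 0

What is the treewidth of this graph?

A width-2 tree decomposition is:
Bags: B1 = {0, 1, 3}  B2 = {0, 2, 3}
Tree: B1–B2
The largest bag has 3 vertices, giving width 2; this decomposition certifies tw(G) ≤ 2. The edges 0–1–3–2–0 form a cycle, so G is not a tree and its treewidth is at least 2. Hence tw(G) = 2 exactly.

2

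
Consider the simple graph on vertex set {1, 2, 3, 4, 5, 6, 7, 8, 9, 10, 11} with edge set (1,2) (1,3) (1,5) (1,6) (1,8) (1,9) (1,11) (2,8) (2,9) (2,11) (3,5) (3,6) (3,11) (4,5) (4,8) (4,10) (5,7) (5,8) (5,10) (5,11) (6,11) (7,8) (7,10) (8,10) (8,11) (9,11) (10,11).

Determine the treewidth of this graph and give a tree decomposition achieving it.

Every bag has size at most 4, so the width is 4 − 1 = 3 and tw(G) ≤ 3. For the lower bound, the 4 vertices {1, 2, 8, 11} are pairwise adjacent, and any tree decomposition puts a clique entirely inside one bag — forcing width ≥ 3. Hence tw(G) = 3 exactly.

Treewidth 3.
One optimal decomposition is:
Bags: B1 = {1, 2, 9, 11}  B2 = {1, 2, 8, 11}  B3 = {1, 5, 8, 11}  B4 = {1, 3, 5, 11}  B5 = {5, 8, 10, 11}  B6 = {4, 5, 8, 10}  B7 = {5, 7, 8, 10}  B8 = {1, 3, 6, 11}
Tree: B1–B2, B2–B3, B3–B4, B3–B5, B5–B6, B6–B7, B4–B8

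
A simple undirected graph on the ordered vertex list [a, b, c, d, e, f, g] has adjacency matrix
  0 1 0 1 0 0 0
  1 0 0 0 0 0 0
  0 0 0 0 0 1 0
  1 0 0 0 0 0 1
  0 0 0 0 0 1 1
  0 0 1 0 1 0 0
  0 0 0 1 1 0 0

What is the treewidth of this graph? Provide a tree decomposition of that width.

Treewidth 1.
One optimal decomposition is:
Bags: B1 = {c, f}  B2 = {e, f}  B3 = {e, g}  B4 = {d, g}  B5 = {a, d}  B6 = {a, b}
Tree: B1–B2, B2–B3, B3–B4, B4–B5, B5–B6

Each bag holds 2 vertices, so the decomposition has width 1, which upper-bounds the treewidth. Since G has at least one edge (e.g. c–f), it is not an edgeless graph, so tw(G) ≥ 1. Therefore the treewidth is 1.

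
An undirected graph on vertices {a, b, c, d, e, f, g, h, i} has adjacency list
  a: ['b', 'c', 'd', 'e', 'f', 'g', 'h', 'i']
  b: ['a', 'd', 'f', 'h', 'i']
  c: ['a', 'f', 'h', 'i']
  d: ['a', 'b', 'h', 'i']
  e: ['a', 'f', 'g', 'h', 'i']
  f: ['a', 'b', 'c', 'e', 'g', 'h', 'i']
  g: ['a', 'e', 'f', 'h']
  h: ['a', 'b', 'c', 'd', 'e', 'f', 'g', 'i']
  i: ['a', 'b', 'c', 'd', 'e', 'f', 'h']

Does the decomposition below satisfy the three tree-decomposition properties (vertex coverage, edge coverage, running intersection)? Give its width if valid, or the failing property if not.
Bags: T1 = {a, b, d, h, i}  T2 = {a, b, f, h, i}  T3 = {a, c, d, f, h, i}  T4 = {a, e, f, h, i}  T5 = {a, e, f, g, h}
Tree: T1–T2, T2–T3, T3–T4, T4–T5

A tree decomposition must satisfy three properties: every vertex lies in some bag; for every edge, both endpoints lie together in some bag; and for every vertex, the bags containing it form a connected subtree. Here bags containing vertex d are not connected in the tree, so the decomposition is invalid.

No — bags containing vertex d are not connected in the tree.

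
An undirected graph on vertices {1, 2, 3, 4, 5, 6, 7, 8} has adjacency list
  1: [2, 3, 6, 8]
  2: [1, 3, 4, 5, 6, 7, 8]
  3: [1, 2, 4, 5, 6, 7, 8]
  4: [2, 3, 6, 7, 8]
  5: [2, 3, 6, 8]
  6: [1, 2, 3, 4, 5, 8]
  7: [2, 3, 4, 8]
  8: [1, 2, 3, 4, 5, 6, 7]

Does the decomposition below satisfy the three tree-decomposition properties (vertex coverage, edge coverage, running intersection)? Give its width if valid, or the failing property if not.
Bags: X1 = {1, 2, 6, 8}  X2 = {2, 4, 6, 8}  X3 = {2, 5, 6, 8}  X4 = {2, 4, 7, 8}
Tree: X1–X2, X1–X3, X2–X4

No — vertex 3 appears in no bag.

A tree decomposition must satisfy three properties: every vertex lies in some bag; for every edge, both endpoints lie together in some bag; and for every vertex, the bags containing it form a connected subtree. Here vertex 3 appears in no bag, so the decomposition is invalid.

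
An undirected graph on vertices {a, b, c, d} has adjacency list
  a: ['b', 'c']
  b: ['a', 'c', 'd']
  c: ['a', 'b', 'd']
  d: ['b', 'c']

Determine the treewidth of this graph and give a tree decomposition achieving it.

Every bag has size at most 3, so the width is 3 − 1 = 2 and tw(G) ≤ 2. Conversely, {b, c, d} is a clique of size 3, and the vertices of any clique must share a bag in every tree decomposition; so some bag has ≥ 3 vertices and tw(G) ≥ 2. Therefore the treewidth is 2.

Treewidth 2.
One optimal decomposition is:
Bags: B1 = {b, c, d}  B2 = {a, b, c}
Tree: B1–B2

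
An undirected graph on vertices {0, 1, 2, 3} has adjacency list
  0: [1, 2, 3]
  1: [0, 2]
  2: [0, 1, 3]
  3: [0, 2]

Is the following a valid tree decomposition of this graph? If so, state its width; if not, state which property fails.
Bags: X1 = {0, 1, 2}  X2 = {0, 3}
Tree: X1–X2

No — edge (2,3) lies in no bag.

A tree decomposition must satisfy three properties: every vertex lies in some bag; for every edge, both endpoints lie together in some bag; and for every vertex, the bags containing it form a connected subtree. Here edge (2,3) lies in no bag, so the decomposition is invalid.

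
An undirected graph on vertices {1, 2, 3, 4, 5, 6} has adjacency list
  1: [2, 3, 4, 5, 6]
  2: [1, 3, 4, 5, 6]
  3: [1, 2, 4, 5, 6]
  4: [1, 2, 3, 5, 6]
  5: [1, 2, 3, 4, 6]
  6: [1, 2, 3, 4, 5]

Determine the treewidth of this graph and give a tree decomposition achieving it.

Treewidth 5.
Bags: B1 = {1, 2, 3, 4, 5, 6}
Tree: (single bag)

A single bag containing all 6 vertices is trivially a valid decomposition of width 5. Conversely, {1, 2, 3, 4, 5, 6} is a clique of size 6, and the vertices of any clique must share a bag in every tree decomposition; so some bag has ≥ 6 vertices and tw(G) ≥ 5. The upper and lower bounds meet at 5, so that is the treewidth.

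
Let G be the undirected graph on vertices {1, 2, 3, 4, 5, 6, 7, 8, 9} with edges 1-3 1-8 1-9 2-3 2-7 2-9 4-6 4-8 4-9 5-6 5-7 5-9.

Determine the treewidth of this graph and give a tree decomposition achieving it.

Treewidth 3.
Bags: B1 = {1, 3, 4, 8}  B2 = {1, 3, 4, 9}  B3 = {2, 3, 4, 9}  B4 = {2, 4, 6, 9}  B5 = {2, 5, 6, 9}  B6 = {2, 5, 6, 7}
Tree: B1–B2, B2–B3, B3–B4, B4–B5, B5–B6

The largest bag has 4 vertices, giving width 3; this decomposition certifies tw(G) ≤ 3. For the lower bound: the 4 vertex sets {1,3,8}, {4}, {9}, {2,5,6,7} are disjoint, each induces a connected subgraph, and every pair is joined by at least one edge of G. Contracting each set to a single vertex therefore yields K_{4} as a minor, and since treewidth is minor-monotone, tw(G) ≥ tw(K_{4}) = 3. Combining the bounds, tw(G) = 3.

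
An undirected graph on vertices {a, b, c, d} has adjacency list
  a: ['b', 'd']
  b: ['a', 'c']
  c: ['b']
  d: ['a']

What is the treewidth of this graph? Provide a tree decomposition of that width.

Treewidth 1.
Bags: B1 = {a, d}  B2 = {a, b}  B3 = {b, c}
Tree: B1–B2, B2–B3

Each bag holds 2 vertices, so the decomposition has width 1, which upper-bounds the treewidth. G has an edge, so its treewidth is at least 1. Therefore the treewidth is 1.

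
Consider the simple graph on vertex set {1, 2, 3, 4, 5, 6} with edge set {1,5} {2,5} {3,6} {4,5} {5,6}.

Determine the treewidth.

A width-1 tree decomposition is:
Bags: B1 = {5, 6}  B2 = {3, 6}  B3 = {1, 5}  B4 = {2, 5}  B5 = {4, 5}
Tree: B1–B2, B1–B3, B1–B4, B1–B5
Every bag has size at most 2, so the width is 2 − 1 = 1 and tw(G) ≤ 1. Any graph with an edge has treewidth ≥ 1, and G has the edge 5–6. The upper and lower bounds meet at 1, so that is the treewidth.

1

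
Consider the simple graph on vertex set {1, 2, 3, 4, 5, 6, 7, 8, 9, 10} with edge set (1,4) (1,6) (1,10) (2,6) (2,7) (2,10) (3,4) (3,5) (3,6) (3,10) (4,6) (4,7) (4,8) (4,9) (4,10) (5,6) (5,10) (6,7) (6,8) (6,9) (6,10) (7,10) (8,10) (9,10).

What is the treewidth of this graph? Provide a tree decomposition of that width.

Treewidth 3.
One such decomposition:
Bags: B1 = {4, 6, 7, 10}  B2 = {4, 6, 8, 10}  B3 = {3, 4, 6, 10}  B4 = {1, 4, 6, 10}  B5 = {2, 6, 7, 10}  B6 = {3, 5, 6, 10}  B7 = {4, 6, 9, 10}
Tree: B1–B2, B2–B3, B1–B4, B1–B5, B3–B6, B1–B7

The largest bag has 4 vertices, giving width 3; this decomposition certifies tw(G) ≤ 3. For the lower bound, the 4 vertices {2, 6, 7, 10} are pairwise adjacent, and any tree decomposition puts a clique entirely inside one bag — forcing width ≥ 3. Combining the bounds, tw(G) = 3.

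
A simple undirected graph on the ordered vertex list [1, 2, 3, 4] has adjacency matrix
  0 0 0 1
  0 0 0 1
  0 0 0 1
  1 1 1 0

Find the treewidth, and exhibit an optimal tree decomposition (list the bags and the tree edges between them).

Treewidth 1.
One optimal decomposition is:
Bags: B1 = {1, 4}  B2 = {2, 4}  B3 = {3, 4}
Tree: B1–B2, B2–B3

Each bag holds 2 vertices, so the decomposition has width 1, which upper-bounds the treewidth. Any graph with an edge has treewidth ≥ 1, and G has the edge 4–1. Combining the bounds, tw(G) = 1.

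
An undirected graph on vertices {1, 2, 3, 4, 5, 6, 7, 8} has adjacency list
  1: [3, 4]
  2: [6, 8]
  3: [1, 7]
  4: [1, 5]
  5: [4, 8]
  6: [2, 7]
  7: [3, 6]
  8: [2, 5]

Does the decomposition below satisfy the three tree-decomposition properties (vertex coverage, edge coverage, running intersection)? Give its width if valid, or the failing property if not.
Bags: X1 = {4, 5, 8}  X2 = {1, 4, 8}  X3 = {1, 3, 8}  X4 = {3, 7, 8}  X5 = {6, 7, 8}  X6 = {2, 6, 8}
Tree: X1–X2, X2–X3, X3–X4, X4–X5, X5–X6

Yes; width 2.

Checking the three conditions: (i) the bags cover all of {1, 2, 3, 4, 5, 6, 7, 8}; (ii) for each edge, some bag contains both endpoints; (iii) the bags containing any fixed vertex form a subtree. All hold, so the decomposition is valid with width 3 − 1 = 2.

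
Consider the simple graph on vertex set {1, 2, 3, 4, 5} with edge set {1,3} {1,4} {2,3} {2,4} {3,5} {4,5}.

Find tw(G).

2

A width-2 tree decomposition is:
Bags: B1 = {2, 3, 4}  B2 = {1, 3, 4}  B3 = {3, 4, 5}
Tree: B1–B2, B2–B3
Each bag holds 3 vertices, so the decomposition has width 2, which upper-bounds the treewidth. Since 2–3–1–4–2 is a cycle in G, G is not acyclic. Forests are exactly the graphs of treewidth ≤ 1, so tw(G) ≥ 2. Hence tw(G) = 2 exactly.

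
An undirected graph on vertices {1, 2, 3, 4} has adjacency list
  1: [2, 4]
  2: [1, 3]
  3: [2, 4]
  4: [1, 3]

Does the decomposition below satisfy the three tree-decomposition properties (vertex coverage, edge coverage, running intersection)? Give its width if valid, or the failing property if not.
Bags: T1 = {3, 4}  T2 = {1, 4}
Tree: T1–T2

No — vertex 2 appears in no bag.

A tree decomposition must satisfy three properties: every vertex lies in some bag; for every edge, both endpoints lie together in some bag; and for every vertex, the bags containing it form a connected subtree. Here vertex 2 appears in no bag, so the decomposition is invalid.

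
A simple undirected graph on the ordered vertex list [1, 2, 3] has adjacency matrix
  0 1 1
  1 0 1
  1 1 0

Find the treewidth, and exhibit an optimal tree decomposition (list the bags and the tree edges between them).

A single bag containing all 3 vertices is trivially a valid decomposition of width 2. For the lower bound, the 3 vertices {1, 2, 3} are pairwise adjacent, and any tree decomposition puts a clique entirely inside one bag — forcing width ≥ 2. Therefore the treewidth is 2.

Treewidth 2.
Bags: B1 = {1, 2, 3}
Tree: (single bag)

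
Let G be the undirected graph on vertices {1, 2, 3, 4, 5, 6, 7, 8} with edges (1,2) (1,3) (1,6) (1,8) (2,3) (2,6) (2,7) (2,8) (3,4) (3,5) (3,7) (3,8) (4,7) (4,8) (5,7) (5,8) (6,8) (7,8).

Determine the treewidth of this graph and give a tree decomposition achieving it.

Treewidth 3.
One such decomposition:
Bags: B1 = {2, 3, 7, 8}  B2 = {1, 2, 3, 8}  B3 = {1, 2, 6, 8}  B4 = {3, 4, 7, 8}  B5 = {3, 5, 7, 8}
Tree: B1–B2, B2–B3, B1–B4, B1–B5

The largest bag has 4 vertices, giving width 3; this decomposition certifies tw(G) ≤ 3. For the lower bound, the 4 vertices {1, 2, 3, 8} are pairwise adjacent, and any tree decomposition puts a clique entirely inside one bag — forcing width ≥ 3. Combining the bounds, tw(G) = 3.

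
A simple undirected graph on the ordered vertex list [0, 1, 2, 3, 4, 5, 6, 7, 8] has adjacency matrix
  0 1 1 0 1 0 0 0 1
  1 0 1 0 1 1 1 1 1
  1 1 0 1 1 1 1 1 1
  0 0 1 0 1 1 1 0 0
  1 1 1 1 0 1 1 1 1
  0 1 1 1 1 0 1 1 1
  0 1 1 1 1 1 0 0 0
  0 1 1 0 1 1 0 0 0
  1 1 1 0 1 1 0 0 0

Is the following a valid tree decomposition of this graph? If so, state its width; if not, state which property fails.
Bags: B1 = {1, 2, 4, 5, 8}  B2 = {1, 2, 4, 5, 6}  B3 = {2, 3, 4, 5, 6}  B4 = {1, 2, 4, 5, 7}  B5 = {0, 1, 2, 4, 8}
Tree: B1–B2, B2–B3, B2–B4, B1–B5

Yes; width 4.

Every vertex of G appears in some bag (union = {0, 1, 2, 3, 4, 5, 6, 7, 8}); every edge is covered by a bag; and for each vertex v the set of bags containing v is connected in the bag tree. The decomposition is therefore valid. The largest bag has 5 vertices, so the width is 4.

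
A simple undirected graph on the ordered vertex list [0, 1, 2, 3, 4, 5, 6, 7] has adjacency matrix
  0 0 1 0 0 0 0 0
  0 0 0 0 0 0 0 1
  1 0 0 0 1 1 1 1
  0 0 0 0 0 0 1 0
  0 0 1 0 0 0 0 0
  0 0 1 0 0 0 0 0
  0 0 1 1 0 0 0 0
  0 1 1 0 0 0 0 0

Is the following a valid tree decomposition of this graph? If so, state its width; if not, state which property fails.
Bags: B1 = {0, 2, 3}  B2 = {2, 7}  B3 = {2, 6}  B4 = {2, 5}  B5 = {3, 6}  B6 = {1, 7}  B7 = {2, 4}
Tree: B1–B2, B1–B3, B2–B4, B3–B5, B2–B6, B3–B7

No — bags containing vertex 3 are not connected in the tree.

A tree decomposition must satisfy three properties: every vertex lies in some bag; for every edge, both endpoints lie together in some bag; and for every vertex, the bags containing it form a connected subtree. Here bags containing vertex 3 are not connected in the tree, so the decomposition is invalid.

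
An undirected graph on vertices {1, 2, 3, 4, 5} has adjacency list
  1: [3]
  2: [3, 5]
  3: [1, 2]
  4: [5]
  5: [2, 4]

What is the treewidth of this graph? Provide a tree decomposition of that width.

Treewidth 1.
One such decomposition:
Bags: B1 = {1, 3}  B2 = {2, 3}  B3 = {2, 5}  B4 = {4, 5}
Tree: B1–B2, B2–B3, B3–B4

The largest bag has 2 vertices, giving width 1; this decomposition certifies tw(G) ≤ 1. Any graph with an edge has treewidth ≥ 1, and G has the edge 1–3. Hence tw(G) = 1 exactly.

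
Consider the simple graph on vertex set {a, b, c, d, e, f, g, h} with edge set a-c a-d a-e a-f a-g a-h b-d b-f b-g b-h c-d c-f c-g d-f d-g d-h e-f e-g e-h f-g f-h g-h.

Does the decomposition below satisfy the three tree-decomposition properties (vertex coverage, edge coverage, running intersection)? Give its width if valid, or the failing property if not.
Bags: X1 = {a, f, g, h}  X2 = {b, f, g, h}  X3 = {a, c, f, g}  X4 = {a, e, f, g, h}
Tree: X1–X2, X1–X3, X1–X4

No — vertex d appears in no bag.

A tree decomposition must satisfy three properties: every vertex lies in some bag; for every edge, both endpoints lie together in some bag; and for every vertex, the bags containing it form a connected subtree. Here vertex d appears in no bag, so the decomposition is invalid.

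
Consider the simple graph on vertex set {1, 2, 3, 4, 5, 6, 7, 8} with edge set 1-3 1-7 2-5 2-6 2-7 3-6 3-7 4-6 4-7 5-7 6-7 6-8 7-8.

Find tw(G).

2

A width-2 tree decomposition is:
Bags: B1 = {3, 6, 7}  B2 = {2, 6, 7}  B3 = {6, 7, 8}  B4 = {4, 6, 7}  B5 = {2, 5, 7}  B6 = {1, 3, 7}
Tree: B1–B2, B2–B3, B1–B4, B2–B5, B1–B6
The largest bag has 3 vertices, giving width 2; this decomposition certifies tw(G) ≤ 2. On the other hand G contains the 3-clique {1, 3, 7}. A clique must lie in a single bag of any decomposition, so no decomposition can have width below 2. The upper and lower bounds meet at 2, so that is the treewidth.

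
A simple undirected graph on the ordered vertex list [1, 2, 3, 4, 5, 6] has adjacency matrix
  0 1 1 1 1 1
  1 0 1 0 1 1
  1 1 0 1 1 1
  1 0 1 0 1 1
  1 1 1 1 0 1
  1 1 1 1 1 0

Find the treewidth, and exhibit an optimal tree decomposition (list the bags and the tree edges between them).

The largest bag has 5 vertices, giving width 4; this decomposition certifies tw(G) ≤ 4. On the other hand G contains the 5-clique {1, 2, 3, 5, 6}. A clique must lie in a single bag of any decomposition, so no decomposition can have width below 4. Therefore the treewidth is 4.

Treewidth 4.
One such decomposition:
Bags: B1 = {1, 3, 4, 5, 6}  B2 = {1, 2, 3, 5, 6}
Tree: B1–B2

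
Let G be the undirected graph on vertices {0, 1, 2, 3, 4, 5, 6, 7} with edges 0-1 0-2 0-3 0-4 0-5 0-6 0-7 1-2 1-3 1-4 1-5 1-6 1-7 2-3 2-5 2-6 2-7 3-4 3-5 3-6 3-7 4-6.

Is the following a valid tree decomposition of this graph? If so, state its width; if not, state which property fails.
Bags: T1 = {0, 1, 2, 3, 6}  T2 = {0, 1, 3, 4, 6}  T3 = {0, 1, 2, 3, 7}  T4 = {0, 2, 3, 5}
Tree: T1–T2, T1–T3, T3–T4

No — edge (1,5) lies in no bag.

A tree decomposition must satisfy three properties: every vertex lies in some bag; for every edge, both endpoints lie together in some bag; and for every vertex, the bags containing it form a connected subtree. Here edge (1,5) lies in no bag, so the decomposition is invalid.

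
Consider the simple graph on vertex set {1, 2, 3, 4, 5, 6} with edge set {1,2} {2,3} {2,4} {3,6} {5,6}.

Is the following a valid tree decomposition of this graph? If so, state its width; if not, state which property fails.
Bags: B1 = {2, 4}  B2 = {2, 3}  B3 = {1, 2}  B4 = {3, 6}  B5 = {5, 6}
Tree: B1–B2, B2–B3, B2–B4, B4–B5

Yes; width 1.

Vertex coverage: the bags together contain {1, 2, 3, 4, 5, 6}, the full vertex set. Edge coverage: each edge of G has both endpoints in at least one bag. Running intersection: for every vertex, the bags containing it form a connected subtree. All three properties hold, so this is a valid tree decomposition of width max|bag| − 1 = 1, and hence tw(G) ≤ 1.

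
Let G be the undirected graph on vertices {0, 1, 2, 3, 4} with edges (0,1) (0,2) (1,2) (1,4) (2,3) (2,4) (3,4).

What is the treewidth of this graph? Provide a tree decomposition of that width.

The largest bag has 3 vertices, giving width 2; this decomposition certifies tw(G) ≤ 2. For the lower bound, the 3 vertices {0, 1, 2} are pairwise adjacent, and any tree decomposition puts a clique entirely inside one bag — forcing width ≥ 2. Therefore the treewidth is 2.

Treewidth 2.
One such decomposition:
Bags: B1 = {2, 3, 4}  B2 = {1, 2, 4}  B3 = {0, 1, 2}
Tree: B1–B2, B2–B3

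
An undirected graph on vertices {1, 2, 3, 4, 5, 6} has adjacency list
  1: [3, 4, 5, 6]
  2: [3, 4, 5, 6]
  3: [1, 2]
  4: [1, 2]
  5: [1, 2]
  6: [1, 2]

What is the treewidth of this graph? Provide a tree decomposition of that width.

Each bag holds 3 vertices, so the decomposition has width 2, which upper-bounds the treewidth. The edges 3–1–4–2–3 form a cycle, so G is not a tree and its treewidth is at least 2. Combining the bounds, tw(G) = 2.

Treewidth 2.
Bags: B1 = {1, 2, 3}  B2 = {1, 2, 4}  B3 = {1, 2, 6}  B4 = {1, 2, 5}
Tree: B1–B2, B2–B3, B3–B4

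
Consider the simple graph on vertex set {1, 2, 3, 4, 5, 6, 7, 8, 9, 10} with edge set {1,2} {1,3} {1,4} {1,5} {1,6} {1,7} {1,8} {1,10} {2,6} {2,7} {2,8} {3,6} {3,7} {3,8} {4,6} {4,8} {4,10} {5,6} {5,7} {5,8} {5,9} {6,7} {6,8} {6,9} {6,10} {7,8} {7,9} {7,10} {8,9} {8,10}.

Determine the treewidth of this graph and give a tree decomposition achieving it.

Treewidth 4.
One optimal decomposition is:
Bags: B1 = {1, 6, 7, 8, 10}  B2 = {1, 5, 6, 7, 8}  B3 = {1, 2, 6, 7, 8}  B4 = {1, 3, 6, 7, 8}  B5 = {1, 4, 6, 8, 10}  B6 = {5, 6, 7, 8, 9}
Tree: B1–B2, B2–B3, B2–B4, B1–B5, B2–B6

The largest bag has 5 vertices, giving width 4; this decomposition certifies tw(G) ≤ 4. Conversely, {1, 4, 6, 8, 10} is a clique of size 5, and the vertices of any clique must share a bag in every tree decomposition; so some bag has ≥ 5 vertices and tw(G) ≥ 4. Therefore the treewidth is 4.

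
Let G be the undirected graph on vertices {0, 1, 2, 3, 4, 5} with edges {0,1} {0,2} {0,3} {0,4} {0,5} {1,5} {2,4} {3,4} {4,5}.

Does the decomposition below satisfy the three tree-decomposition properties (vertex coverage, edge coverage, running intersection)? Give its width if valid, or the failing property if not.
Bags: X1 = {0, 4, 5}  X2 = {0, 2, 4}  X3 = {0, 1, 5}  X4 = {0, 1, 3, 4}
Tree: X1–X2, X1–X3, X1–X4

No — bags containing vertex 1 are not connected in the tree.

A tree decomposition must satisfy three properties: every vertex lies in some bag; for every edge, both endpoints lie together in some bag; and for every vertex, the bags containing it form a connected subtree. Here bags containing vertex 1 are not connected in the tree, so the decomposition is invalid.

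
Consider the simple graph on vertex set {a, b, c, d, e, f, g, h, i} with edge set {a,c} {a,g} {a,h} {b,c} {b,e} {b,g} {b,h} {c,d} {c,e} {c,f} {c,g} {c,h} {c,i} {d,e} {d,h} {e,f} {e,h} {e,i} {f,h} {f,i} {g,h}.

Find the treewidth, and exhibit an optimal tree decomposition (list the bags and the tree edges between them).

Each bag holds 4 vertices, so the decomposition has width 3, which upper-bounds the treewidth. For the lower bound, the 4 vertices {a, c, g, h} are pairwise adjacent, and any tree decomposition puts a clique entirely inside one bag — forcing width ≥ 3. Hence tw(G) = 3 exactly.

Treewidth 3.
One optimal decomposition is:
Bags: B1 = {b, c, e, h}  B2 = {c, e, f, h}  B3 = {c, e, f, i}  B4 = {b, c, g, h}  B5 = {a, c, g, h}  B6 = {c, d, e, h}
Tree: B1–B2, B2–B3, B1–B4, B4–B5, B1–B6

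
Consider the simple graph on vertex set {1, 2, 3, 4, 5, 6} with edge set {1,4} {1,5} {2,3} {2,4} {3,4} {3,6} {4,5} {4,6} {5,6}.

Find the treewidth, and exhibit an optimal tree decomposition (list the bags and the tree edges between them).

Every bag has size at most 3, so the width is 3 − 1 = 2 and tw(G) ≤ 2. On the other hand G contains the 3-clique {1, 4, 5}. A clique must lie in a single bag of any decomposition, so no decomposition can have width below 2. Combining the bounds, tw(G) = 2.

Treewidth 2.
One optimal decomposition is:
Bags: B1 = {4, 5, 6}  B2 = {3, 4, 6}  B3 = {2, 3, 4}  B4 = {1, 4, 5}
Tree: B1–B2, B2–B3, B1–B4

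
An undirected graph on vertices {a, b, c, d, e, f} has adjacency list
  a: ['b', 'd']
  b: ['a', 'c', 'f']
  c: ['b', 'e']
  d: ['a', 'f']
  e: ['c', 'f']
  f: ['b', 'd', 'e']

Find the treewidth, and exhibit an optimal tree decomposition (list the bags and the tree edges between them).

Each bag holds 3 vertices, so the decomposition has width 2, which upper-bounds the treewidth. For the lower bound, G contains the cycle d–a–b–f–d, so G is not a forest; only forests have treewidth ≤ 1, hence tw(G) ≥ 2. Therefore the treewidth is 2.

Treewidth 2.
Bags: B1 = {a, d, f}  B2 = {a, b, f}  B3 = {b, e, f}  B4 = {b, c, e}
Tree: B1–B2, B2–B3, B3–B4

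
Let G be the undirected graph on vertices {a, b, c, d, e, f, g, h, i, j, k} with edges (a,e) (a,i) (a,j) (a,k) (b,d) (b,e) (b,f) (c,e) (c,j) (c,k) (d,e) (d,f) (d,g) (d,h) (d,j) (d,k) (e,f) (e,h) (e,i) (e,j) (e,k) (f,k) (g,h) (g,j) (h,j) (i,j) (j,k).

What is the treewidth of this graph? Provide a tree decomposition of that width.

Every bag has size at most 4, so the width is 4 − 1 = 3 and tw(G) ≤ 3. Conversely, {d, g, h, j} is a clique of size 4, and the vertices of any clique must share a bag in every tree decomposition; so some bag has ≥ 4 vertices and tw(G) ≥ 3. The upper and lower bounds meet at 3, so that is the treewidth.

Treewidth 3.
One such decomposition:
Bags: B1 = {d, e, j, k}  B2 = {c, e, j, k}  B3 = {d, e, h, j}  B4 = {d, e, f, k}  B5 = {a, e, j, k}  B6 = {b, d, e, f}  B7 = {a, e, i, j}  B8 = {d, g, h, j}
Tree: B1–B2, B1–B3, B1–B4, B1–B5, B4–B6, B5–B7, B3–B8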